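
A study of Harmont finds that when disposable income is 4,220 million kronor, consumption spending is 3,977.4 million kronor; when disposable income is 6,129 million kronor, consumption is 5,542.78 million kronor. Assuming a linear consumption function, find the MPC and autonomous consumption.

MPC = ΔC/ΔY = (5542.78 − 3977.4)/(6129 − 4220) = 1565.38/1909 = 0.82
a = C − MPC·Y = 3977.4 − 0.82(4220) = 3977.4 − 3460.4 = 517

MPC = 0.82; a = 517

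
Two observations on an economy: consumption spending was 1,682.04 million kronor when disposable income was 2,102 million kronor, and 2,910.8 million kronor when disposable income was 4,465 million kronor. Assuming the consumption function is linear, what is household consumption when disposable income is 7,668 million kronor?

MPC = (2910.8 − 1682.04)/(4465 − 2102) = 1228.76/2363 = 0.52
a = 1682.04 − 0.52(2102) = 1682.04 − 1093.04 = 589
C = 589 + 0.52(7668) = 589 + 3987.36 = 4576.36

C = 4576.36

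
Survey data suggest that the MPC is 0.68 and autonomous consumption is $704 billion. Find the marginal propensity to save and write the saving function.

MPS = 1 − MPC = 1 − 0.68 = 0.32
S = Y − C = -704 + 0.32Y

MPS = 0.32; S = -704 + 0.32Y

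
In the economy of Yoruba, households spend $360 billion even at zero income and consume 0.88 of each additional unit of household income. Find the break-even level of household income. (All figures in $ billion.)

At break-even, C = Y: 360 + 0.88Y = Y
0.12Y = 360, so Y = 360/0.12 = 3000

Y = 3000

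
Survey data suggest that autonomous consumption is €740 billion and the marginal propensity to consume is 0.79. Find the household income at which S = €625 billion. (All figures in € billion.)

Y = 6500

S = Y − C = -740 + 0.21Y
-740 + 0.21Y = 625, so 0.21Y = 1365 and Y = 6500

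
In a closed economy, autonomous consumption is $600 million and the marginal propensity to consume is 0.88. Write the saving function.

S = -600 + 0.12Y

S = Y − C = Y − (600 + 0.88Y) = -600 + (1 − 0.88)Y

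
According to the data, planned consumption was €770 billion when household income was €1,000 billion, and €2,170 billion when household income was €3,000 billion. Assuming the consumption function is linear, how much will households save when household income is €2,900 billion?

S = 800

MPC = (2170 − 770)/(3000 − 1000) = 1400/2000 = 0.7
a = 770 − 0.7(1000) = 770 − 700 = 70
C = 70 + 0.7(2900) = 2100
S = 2900 − 2100 = 800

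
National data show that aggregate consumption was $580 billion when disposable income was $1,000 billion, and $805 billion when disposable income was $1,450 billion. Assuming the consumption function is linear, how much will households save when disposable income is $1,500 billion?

MPC = (805 − 580)/(1450 − 1000) = 225/450 = 0.5
a = 580 − 0.5(1000) = 580 − 500 = 80
C = 80 + 0.5(1500) = 830
S = 1500 − 830 = 670

S = 670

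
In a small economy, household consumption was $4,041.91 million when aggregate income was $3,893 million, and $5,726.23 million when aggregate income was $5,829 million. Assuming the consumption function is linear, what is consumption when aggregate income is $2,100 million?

MPC = (5726.23 − 4041.91)/(5829 − 3893) = 1684.32/1936 = 0.87
a = 4041.91 − 0.87(3893) = 4041.91 − 3386.91 = 655
C = 655 + 0.87(2100) = 655 + 1827 = 2482

C = 2482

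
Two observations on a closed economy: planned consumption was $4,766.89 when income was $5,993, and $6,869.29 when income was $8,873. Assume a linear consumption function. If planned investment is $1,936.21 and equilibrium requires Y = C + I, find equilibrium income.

Y = 8623

MPC = (6869.29 − 4766.89)/(8873 − 5993) = 2102.4/2880 = 0.73
a = 4766.89 − 0.73(5993) = 392
Equilibrium: Y = 392 + 0.73Y + 1936.21
0.27Y = 2328.21, so Y = 2328.21/0.27 = 8623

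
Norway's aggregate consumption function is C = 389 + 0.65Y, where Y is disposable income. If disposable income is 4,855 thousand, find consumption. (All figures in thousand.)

C = 389 + 0.65(4855) = 389 + 3155.75 = 3544.75

C = 3544.75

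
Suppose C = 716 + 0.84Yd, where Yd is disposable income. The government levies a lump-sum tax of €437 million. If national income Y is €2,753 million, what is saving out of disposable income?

Yd = Y − T = 2753 − 437 = 2316
C = 716 + 0.84(2316) = 716 + 1945.44 = 2661.44
S = Yd − C = 2316 − 2661.44 = -345.44

S = -345.44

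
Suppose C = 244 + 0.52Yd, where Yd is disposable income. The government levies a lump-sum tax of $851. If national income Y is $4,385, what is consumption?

C = 2081.68

Yd = Y − T = 4385 − 851 = 3534
C = 244 + 0.52(3534) = 244 + 1837.68 = 2081.68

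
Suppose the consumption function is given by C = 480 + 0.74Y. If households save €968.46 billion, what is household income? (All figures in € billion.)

Y = 5571

S = Y − C = -480 + 0.26Y
-480 + 0.26Y = 968.46, so 0.26Y = 1448.46 and Y = 5571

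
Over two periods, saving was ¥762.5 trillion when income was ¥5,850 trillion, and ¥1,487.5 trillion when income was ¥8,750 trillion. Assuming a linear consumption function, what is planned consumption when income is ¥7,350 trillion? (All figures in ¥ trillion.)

MPS = ΔS/ΔY = (1487.5 − 762.5)/(8750 − 5850) = 725/2900 = 0.25
MPC = 1 − MPS = 0.75
Autonomous saving = 762.5 − 0.25(5850) = -700, so a = 700
C = 700 + 0.75(7350) = 700 + 5512.5 = 6212.5

C = 6212.5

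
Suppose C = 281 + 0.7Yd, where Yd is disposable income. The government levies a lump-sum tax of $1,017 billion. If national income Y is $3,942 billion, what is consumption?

Yd = Y − T = 3942 − 1017 = 2925
C = 281 + 0.7(2925) = 281 + 2047.5 = 2328.5

C = 2328.5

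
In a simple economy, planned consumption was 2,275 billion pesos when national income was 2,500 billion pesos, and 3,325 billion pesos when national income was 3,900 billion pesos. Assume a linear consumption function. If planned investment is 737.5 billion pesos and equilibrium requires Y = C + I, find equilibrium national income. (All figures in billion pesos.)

MPC = (3325 − 2275)/(3900 − 2500) = 1050/1400 = 0.75
a = 2275 − 0.75(2500) = 400
Equilibrium: Y = 400 + 0.75Y + 737.5
0.25Y = 1137.5, so Y = 1137.5/0.25 = 4550

Y = 4550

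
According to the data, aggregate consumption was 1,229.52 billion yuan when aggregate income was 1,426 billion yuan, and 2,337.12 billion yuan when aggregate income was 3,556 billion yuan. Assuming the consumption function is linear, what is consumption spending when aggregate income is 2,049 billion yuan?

MPC = (2337.12 − 1229.52)/(3556 − 1426) = 1107.6/2130 = 0.52
a = 1229.52 − 0.52(1426) = 1229.52 − 741.52 = 488
C = 488 + 0.52(2049) = 488 + 1065.48 = 1553.48

C = 1553.48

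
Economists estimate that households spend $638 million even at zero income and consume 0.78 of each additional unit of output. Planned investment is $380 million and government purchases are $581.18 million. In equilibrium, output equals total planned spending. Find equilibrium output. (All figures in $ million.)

Y = 7269

Y = C + I + G = 638 + 0.78Y + 380 + 581.18
Y − 0.78Y = 1599.18
0.22Y = 1599.18, so Y = 1599.18/0.22 = 7269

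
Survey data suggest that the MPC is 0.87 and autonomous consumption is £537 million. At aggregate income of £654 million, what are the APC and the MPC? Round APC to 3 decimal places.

MPC = 0.87 (the slope of the consumption function)
C = 537 + 0.87(654) = 1105.98, so APC = 1105.98/654 = 1.691

APC = 1.691; MPC = 0.87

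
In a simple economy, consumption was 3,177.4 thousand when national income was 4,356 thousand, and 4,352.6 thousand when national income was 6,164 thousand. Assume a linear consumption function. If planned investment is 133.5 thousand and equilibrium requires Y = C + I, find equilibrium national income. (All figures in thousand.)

Y = 1370

MPC = (4352.6 − 3177.4)/(6164 − 4356) = 1175.2/1808 = 0.65
a = 3177.4 − 0.65(4356) = 346
Equilibrium: Y = 346 + 0.65Y + 133.5
0.35Y = 479.5, so Y = 479.5/0.35 = 1370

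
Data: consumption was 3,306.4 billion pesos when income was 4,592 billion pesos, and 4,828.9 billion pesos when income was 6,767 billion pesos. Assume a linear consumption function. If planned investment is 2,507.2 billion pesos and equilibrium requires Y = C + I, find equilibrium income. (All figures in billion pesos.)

MPC = (4828.9 − 3306.4)/(6767 − 4592) = 1522.5/2175 = 0.7
a = 3306.4 − 0.7(4592) = 92
Equilibrium: Y = 92 + 0.7Y + 2507.2
0.3Y = 2599.2, so Y = 2599.2/0.3 = 8664

Y = 8664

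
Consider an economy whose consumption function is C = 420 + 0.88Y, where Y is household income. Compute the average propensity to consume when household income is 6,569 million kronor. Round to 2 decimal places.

C = 420 + 0.88(6569) = 6200.72
APC = C/Y = 6200.72/6569 = 0.94

APC = 0.94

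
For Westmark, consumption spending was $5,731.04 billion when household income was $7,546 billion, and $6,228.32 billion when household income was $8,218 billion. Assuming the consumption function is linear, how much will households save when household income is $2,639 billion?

MPC = (6228.32 − 5731.04)/(8218 − 7546) = 497.28/672 = 0.74
a = 5731.04 − 0.74(7546) = 5731.04 − 5584.04 = 147
C = 147 + 0.74(2639) = 2099.86
S = 2639 − 2099.86 = 539.14

S = 539.14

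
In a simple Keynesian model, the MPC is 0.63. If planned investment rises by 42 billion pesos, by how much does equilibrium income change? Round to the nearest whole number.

ΔY ≈ 114

The multiplier is 1/(1 − MPC) = 1/0.37.
ΔY = 42/0.37 = 113.51 ≈ 114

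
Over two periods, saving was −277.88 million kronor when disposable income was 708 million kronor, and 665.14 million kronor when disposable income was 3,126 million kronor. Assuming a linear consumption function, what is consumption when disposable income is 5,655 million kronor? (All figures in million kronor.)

MPS = ΔS/ΔY = (665.14 − (-277.88))/(3126 − 708) = 943.02/2418 = 0.39
MPC = 1 − MPS = 0.61
Autonomous saving = -277.88 − 0.39(708) = -554, so a = 554
C = 554 + 0.61(5655) = 554 + 3449.55 = 4003.55

C = 4003.55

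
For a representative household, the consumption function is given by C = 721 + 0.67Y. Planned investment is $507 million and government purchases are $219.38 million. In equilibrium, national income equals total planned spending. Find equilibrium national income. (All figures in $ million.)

Y = 4386

Y = C + I + G = 721 + 0.67Y + 507 + 219.38
Y − 0.67Y = 1447.38
0.33Y = 1447.38, so Y = 1447.38/0.33 = 4386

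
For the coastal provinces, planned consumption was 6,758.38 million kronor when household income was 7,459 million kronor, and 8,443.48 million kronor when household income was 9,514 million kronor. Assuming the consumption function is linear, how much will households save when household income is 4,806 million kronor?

MPC = (8443.48 − 6758.38)/(9514 − 7459) = 1685.1/2055 = 0.82
a = 6758.38 − 0.82(7459) = 6758.38 − 6116.38 = 642
C = 642 + 0.82(4806) = 4582.92
S = 4806 − 4582.92 = 223.08

S = 223.08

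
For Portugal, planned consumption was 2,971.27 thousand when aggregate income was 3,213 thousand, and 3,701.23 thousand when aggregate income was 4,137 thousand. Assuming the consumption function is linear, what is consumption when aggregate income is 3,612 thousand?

MPC = (3701.23 − 2971.27)/(4137 − 3213) = 729.96/924 = 0.79
a = 2971.27 − 0.79(3213) = 2971.27 − 2538.27 = 433
C = 433 + 0.79(3612) = 433 + 2853.48 = 3286.48

C = 3286.48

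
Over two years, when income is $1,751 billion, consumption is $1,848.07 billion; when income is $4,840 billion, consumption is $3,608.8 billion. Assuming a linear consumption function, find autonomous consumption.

MPC = ΔC/ΔY = (3608.8 − 1848.07)/(4840 − 1751) = 1760.73/3089 = 0.57
a = C − MPC·Y = 1848.07 − 0.57(1751) = 1848.07 − 998.07 = 850

a = 850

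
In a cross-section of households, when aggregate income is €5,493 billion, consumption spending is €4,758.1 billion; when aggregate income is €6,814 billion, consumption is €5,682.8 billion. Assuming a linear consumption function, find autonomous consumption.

a = 913

MPC = ΔC/ΔY = (5682.8 − 4758.1)/(6814 − 5493) = 924.7/1321 = 0.7
a = C − MPC·Y = 4758.1 − 0.7(5493) = 4758.1 − 3845.1 = 913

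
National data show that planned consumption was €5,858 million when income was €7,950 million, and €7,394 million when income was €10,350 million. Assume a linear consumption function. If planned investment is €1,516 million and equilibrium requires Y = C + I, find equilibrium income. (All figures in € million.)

MPC = (7394 − 5858)/(10350 − 7950) = 1536/2400 = 0.64
a = 5858 − 0.64(7950) = 770
Equilibrium: Y = 770 + 0.64Y + 1516
0.36Y = 2286, so Y = 2286/0.36 = 6350

Y = 6350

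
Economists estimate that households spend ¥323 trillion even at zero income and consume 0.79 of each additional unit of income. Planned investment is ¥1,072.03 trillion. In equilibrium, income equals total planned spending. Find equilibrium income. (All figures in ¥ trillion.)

Y = 6643

Y = C + I = 323 + 0.79Y + 1072.03
Y − 0.79Y = 1395.03
0.21Y = 1395.03, so Y = 1395.03/0.21 = 6643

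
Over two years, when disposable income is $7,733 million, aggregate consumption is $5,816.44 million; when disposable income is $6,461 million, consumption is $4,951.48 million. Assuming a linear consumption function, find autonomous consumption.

MPC = ΔC/ΔY = (5816.44 − 4951.48)/(7733 − 6461) = 864.96/1272 = 0.68
a = C − MPC·Y = 4951.48 − 0.68(6461) = 4951.48 − 4393.48 = 558

a = 558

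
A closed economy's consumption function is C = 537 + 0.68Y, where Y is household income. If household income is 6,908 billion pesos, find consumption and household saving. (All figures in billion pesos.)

C = 5234.44; S = 1673.56

C = 537 + 0.68(6908) = 537 + 4697.44 = 5234.44
S = Y − C = 6908 − 5234.44 = 1673.56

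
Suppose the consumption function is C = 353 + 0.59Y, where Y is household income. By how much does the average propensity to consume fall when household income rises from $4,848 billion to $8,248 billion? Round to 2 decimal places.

ΔAPC = 0.03

At Y = 4848: C = 353 + 0.59(4848) = 3213.32, APC = 3213.32/4848 = 0.663
At Y = 8248: C = 5219.32, APC = 5219.32/8248 = 0.633
Fall in APC = 0.663 − 0.633 = 0.03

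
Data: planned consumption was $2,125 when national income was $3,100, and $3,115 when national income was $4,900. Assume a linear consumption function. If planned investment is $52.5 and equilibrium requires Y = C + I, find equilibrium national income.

Y = 1050

MPC = (3115 − 2125)/(4900 − 3100) = 990/1800 = 0.55
a = 2125 − 0.55(3100) = 420
Equilibrium: Y = 420 + 0.55Y + 52.5
0.45Y = 472.5, so Y = 472.5/0.45 = 1050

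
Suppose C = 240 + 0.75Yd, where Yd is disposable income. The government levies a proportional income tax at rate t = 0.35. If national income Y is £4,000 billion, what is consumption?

C = 2190

Yd = (1 − 0.35)(4000) = 0.65(4000) = 2600
C = 240 + 0.75(2600) = 240 + 1950 = 2190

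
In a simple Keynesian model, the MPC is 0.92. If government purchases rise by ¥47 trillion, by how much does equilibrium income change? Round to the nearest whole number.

ΔY ≈ 588

The multiplier is 1/(1 − MPC) = 1/0.08.
ΔY = 47/0.08 = 587.50 ≈ 588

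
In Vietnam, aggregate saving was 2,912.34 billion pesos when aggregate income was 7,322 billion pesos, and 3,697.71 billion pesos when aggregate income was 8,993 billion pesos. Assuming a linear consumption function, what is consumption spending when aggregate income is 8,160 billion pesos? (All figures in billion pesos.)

C = 4853.8

MPS = ΔS/ΔY = (3697.71 − 2912.34)/(8993 − 7322) = 785.37/1671 = 0.47
MPC = 1 − MPS = 0.53
Autonomous saving = 2912.34 − 0.47(7322) = -529, so a = 529
C = 529 + 0.53(8160) = 529 + 4324.8 = 4853.8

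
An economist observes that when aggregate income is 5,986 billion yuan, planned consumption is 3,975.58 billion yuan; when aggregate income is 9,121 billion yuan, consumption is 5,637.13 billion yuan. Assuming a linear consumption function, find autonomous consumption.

a = 803

MPC = ΔC/ΔY = (5637.13 − 3975.58)/(9121 − 5986) = 1661.55/3135 = 0.53
a = C − MPC·Y = 3975.58 − 0.53(5986) = 3975.58 − 3172.58 = 803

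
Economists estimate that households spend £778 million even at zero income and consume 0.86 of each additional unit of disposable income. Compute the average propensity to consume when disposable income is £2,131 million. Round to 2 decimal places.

APC = 1.23

C = 778 + 0.86(2131) = 2610.66
APC = C/Y = 2610.66/2131 = 1.23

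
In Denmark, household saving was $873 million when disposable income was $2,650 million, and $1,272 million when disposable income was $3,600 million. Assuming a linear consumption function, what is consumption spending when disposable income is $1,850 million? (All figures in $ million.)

C = 1313

MPS = ΔS/ΔY = (1272 − 873)/(3600 − 2650) = 399/950 = 0.42
MPC = 1 − MPS = 0.58
Autonomous saving = 873 − 0.42(2650) = -240, so a = 240
C = 240 + 0.58(1850) = 240 + 1073 = 1313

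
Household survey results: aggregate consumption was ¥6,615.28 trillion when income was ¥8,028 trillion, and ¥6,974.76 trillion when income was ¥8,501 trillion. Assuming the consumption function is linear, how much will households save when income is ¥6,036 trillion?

MPC = (6974.76 − 6615.28)/(8501 − 8028) = 359.48/473 = 0.76
a = 6615.28 − 0.76(8028) = 6615.28 − 6101.28 = 514
C = 514 + 0.76(6036) = 5101.36
S = 6036 − 5101.36 = 934.64

S = 934.64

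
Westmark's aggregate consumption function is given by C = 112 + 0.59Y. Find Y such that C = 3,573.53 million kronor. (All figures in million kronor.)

112 + 0.59Y = 3573.53
0.59Y = 3461.53, so Y = 3461.53/0.59 = 5867

Y = 5867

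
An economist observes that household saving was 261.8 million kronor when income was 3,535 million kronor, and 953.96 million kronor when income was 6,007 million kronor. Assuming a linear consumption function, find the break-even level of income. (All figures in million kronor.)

Y = 2600

MPS = ΔS/ΔY = (953.96 − 261.8)/(6007 − 3535) = 692.16/2472 = 0.28
MPC = 1 − MPS = 0.72
From S(3535) = 261.8: −a + 0.28(3535) = 261.8, so a = 989.8 − 261.8 = 728
Break-even (S = 0): Y = a/MPS = 728/0.28 = 2600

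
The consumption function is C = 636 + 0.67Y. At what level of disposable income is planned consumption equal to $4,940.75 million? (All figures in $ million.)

636 + 0.67Y = 4940.75
0.67Y = 4304.75, so Y = 4304.75/0.67 = 6425

Y = 6425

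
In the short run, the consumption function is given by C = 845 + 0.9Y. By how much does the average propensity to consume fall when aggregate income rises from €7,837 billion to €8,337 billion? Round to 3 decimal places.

ΔAPC = 0.006

At Y = 7837: C = 845 + 0.9(7837) = 7898.3, APC = 7898.3/7837 = 1.0078
At Y = 8337: C = 8348.3, APC = 8348.3/8337 = 1.0014
Fall in APC = 1.0078 − 1.0014 = 0.0064 ≈ 0.006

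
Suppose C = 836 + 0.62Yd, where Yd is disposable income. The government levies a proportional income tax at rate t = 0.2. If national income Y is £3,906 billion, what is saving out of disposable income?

Yd = (1 − 0.2)(3906) = 0.8(3906) = 3124.8
C = 836 + 0.62(3124.8) = 836 + 1937.376 = 2773.376
S = Yd − C = 3124.8 − 2773.376 = 351.424

S = 351.424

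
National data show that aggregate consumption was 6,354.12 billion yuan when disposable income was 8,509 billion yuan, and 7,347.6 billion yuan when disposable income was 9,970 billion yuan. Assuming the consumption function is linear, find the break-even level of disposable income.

Y = 1775

MPC = (7347.6 − 6354.12)/(9970 − 8509) = 993.48/1461 = 0.68
a = 6354.12 − 0.68(8509) = 6354.12 − 5786.12 = 568
Break-even: Y = a/(1−MPC) = 568/0.32 = 1775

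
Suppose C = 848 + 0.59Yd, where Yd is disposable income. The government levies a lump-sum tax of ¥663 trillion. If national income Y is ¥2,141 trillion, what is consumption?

Yd = Y − T = 2141 − 663 = 1478
C = 848 + 0.59(1478) = 848 + 872.02 = 1720.02

C = 1720.02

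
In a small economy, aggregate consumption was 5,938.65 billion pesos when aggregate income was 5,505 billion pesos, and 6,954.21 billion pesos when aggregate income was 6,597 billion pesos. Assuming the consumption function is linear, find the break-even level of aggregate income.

MPC = (6954.21 − 5938.65)/(6597 − 5505) = 1015.56/1092 = 0.93
a = 5938.65 − 0.93(5505) = 5938.65 − 5119.65 = 819
Break-even: Y = a/(1−MPC) = 819/0.07 = 11700

Y = 11700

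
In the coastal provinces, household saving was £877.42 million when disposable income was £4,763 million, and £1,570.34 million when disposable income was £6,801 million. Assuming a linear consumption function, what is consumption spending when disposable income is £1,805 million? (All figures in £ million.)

C = 1933.3

MPS = ΔS/ΔY = (1570.34 − 877.42)/(6801 − 4763) = 692.92/2038 = 0.34
MPC = 1 − MPS = 0.66
Autonomous saving = 877.42 − 0.34(4763) = -742, so a = 742
C = 742 + 0.66(1805) = 742 + 1191.3 = 1933.3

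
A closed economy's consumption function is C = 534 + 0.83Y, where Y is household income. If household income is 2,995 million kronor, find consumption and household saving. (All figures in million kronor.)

C = 534 + 0.83(2995) = 534 + 2485.85 = 3019.85
S = Y − C = 2995 − 3019.85 = -24.85

C = 3019.85; S = -24.85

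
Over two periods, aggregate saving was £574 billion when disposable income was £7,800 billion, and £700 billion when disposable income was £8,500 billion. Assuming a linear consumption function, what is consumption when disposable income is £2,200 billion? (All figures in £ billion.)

MPS = ΔS/ΔY = (700 − 574)/(8500 − 7800) = 126/700 = 0.18
MPC = 1 − MPS = 0.82
Autonomous saving = 574 − 0.18(7800) = -830, so a = 830
C = 830 + 0.82(2200) = 830 + 1804 = 2634

C = 2634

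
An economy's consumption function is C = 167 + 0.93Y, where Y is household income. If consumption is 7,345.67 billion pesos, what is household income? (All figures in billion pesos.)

167 + 0.93Y = 7345.67
0.93Y = 7178.67, so Y = 7178.67/0.93 = 7719

Y = 7719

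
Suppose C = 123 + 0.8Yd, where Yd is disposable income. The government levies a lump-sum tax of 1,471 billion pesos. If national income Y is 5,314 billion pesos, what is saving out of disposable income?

Yd = Y − T = 5314 − 1471 = 3843
C = 123 + 0.8(3843) = 123 + 3074.4 = 3197.4
S = Yd − C = 3843 − 3197.4 = 645.6

S = 645.6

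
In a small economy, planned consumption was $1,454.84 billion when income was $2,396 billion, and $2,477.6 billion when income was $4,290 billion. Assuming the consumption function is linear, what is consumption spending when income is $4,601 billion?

C = 2645.54

MPC = (2477.6 − 1454.84)/(4290 − 2396) = 1022.76/1894 = 0.54
a = 1454.84 − 0.54(2396) = 1454.84 − 1293.84 = 161
C = 161 + 0.54(4601) = 161 + 2484.54 = 2645.54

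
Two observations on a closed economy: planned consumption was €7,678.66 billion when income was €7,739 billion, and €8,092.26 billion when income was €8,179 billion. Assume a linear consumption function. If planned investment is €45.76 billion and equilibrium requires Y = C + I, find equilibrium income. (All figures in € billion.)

MPC = (8092.26 − 7678.66)/(8179 − 7739) = 413.6/440 = 0.94
a = 7678.66 − 0.94(7739) = 404
Equilibrium: Y = 404 + 0.94Y + 45.76
0.06Y = 449.76, so Y = 449.76/0.06 = 7496

Y = 7496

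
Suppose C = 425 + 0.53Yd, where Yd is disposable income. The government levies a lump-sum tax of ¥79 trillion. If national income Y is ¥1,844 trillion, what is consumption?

Yd = Y − T = 1844 − 79 = 1765
C = 425 + 0.53(1765) = 425 + 935.45 = 1360.45

C = 1360.45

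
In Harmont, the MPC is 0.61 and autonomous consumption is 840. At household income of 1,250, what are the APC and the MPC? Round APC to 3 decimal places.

APC = 1.282; MPC = 0.61

MPC = 0.61 (the slope of the consumption function)
C = 840 + 0.61(1250) = 1602.5, so APC = 1602.5/1250 = 1.282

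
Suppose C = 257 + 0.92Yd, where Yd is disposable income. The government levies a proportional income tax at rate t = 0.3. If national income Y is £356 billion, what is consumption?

C = 486.264

Yd = (1 − 0.3)(356) = 0.7(356) = 249.2
C = 257 + 0.92(249.2) = 257 + 229.264 = 486.264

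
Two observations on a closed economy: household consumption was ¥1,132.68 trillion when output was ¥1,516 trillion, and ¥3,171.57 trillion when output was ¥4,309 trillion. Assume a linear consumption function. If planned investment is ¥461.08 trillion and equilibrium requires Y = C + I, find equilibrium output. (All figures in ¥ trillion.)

Y = 1804

MPC = (3171.57 − 1132.68)/(4309 − 1516) = 2038.89/2793 = 0.73
a = 1132.68 − 0.73(1516) = 26
Equilibrium: Y = 26 + 0.73Y + 461.08
0.27Y = 487.08, so Y = 487.08/0.27 = 1804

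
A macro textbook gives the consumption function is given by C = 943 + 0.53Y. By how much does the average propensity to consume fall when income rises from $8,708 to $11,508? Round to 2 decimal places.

ΔAPC = 0.03

At Y = 8708: C = 943 + 0.53(8708) = 5558.24, APC = 5558.24/8708 = 0.638
At Y = 11508: C = 7042.24, APC = 7042.24/11508 = 0.612
Fall in APC = 0.638 − 0.612 = 0.026 ≈ 0.03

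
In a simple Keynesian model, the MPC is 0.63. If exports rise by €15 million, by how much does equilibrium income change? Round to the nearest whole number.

The multiplier is 1/(1 − MPC) = 1/0.37.
ΔY = 15/0.37 = 40.54 ≈ 41

ΔY ≈ 41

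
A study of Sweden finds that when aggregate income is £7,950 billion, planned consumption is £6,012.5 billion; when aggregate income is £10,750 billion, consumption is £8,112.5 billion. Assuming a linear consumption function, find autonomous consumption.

MPC = ΔC/ΔY = (8112.5 − 6012.5)/(10750 − 7950) = 2100/2800 = 0.75
a = C − MPC·Y = 6012.5 − 0.75(7950) = 6012.5 − 5962.5 = 50

a = 50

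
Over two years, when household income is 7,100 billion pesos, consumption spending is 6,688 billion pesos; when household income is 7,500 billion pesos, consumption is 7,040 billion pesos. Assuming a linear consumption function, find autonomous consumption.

MPC = ΔC/ΔY = (7040 − 6688)/(7500 − 7100) = 352/400 = 0.88
a = C − MPC·Y = 6688 − 0.88(7100) = 6688 − 6248 = 440

a = 440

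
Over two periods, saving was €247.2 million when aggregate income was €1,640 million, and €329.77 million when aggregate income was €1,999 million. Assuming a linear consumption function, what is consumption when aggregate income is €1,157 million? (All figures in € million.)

MPS = ΔS/ΔY = (329.77 − 247.2)/(1999 − 1640) = 82.57/359 = 0.23
MPC = 1 − MPS = 0.77
Autonomous saving = 247.2 − 0.23(1640) = -130, so a = 130
C = 130 + 0.77(1157) = 130 + 890.89 = 1020.89

C = 1020.89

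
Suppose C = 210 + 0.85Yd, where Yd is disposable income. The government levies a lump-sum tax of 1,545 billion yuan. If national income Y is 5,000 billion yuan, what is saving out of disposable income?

S = 308.25

Yd = Y − T = 5000 − 1545 = 3455
C = 210 + 0.85(3455) = 210 + 2936.75 = 3146.75
S = Yd − C = 3455 − 3146.75 = 308.25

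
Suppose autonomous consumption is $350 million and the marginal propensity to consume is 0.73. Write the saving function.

S = Y − C = Y − (350 + 0.73Y) = -350 + (1 − 0.73)Y

S = -350 + 0.27Y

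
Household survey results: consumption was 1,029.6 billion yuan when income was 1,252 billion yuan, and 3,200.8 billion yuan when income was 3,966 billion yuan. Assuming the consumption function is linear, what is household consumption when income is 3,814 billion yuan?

MPC = (3200.8 − 1029.6)/(3966 − 1252) = 2171.2/2714 = 0.8
a = 1029.6 − 0.8(1252) = 1029.6 − 1001.6 = 28
C = 28 + 0.8(3814) = 28 + 3051.2 = 3079.2

C = 3079.2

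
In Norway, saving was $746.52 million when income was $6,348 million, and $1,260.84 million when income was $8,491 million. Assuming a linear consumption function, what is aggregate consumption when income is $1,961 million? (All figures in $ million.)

C = 2267.36

MPS = ΔS/ΔY = (1260.84 − 746.52)/(8491 − 6348) = 514.32/2143 = 0.24
MPC = 1 − MPS = 0.76
Autonomous saving = 746.52 − 0.24(6348) = -777, so a = 777
C = 777 + 0.76(1961) = 777 + 1490.36 = 2267.36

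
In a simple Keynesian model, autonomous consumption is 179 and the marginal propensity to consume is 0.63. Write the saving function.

S = Y − C = Y − (179 + 0.63Y) = -179 + (1 − 0.63)Y

S = -179 + 0.37Y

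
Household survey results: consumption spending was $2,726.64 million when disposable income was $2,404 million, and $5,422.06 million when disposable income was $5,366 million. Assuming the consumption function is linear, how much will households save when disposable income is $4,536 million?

S = -130.76

MPC = (5422.06 − 2726.64)/(5366 − 2404) = 2695.42/2962 = 0.91
a = 2726.64 − 0.91(2404) = 2726.64 − 2187.64 = 539
C = 539 + 0.91(4536) = 4666.76
S = 4536 − 4666.76 = -130.76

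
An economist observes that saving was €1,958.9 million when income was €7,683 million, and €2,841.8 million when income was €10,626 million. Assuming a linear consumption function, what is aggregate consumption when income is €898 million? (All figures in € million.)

MPS = ΔS/ΔY = (2841.8 − 1958.9)/(10626 − 7683) = 882.9/2943 = 0.3
MPC = 1 − MPS = 0.7
Autonomous saving = 1958.9 − 0.3(7683) = -346, so a = 346
C = 346 + 0.7(898) = 346 + 628.6 = 974.6

C = 974.6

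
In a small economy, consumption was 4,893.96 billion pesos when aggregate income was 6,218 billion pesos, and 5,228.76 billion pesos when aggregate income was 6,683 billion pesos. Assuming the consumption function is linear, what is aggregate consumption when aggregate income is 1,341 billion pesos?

C = 1382.52

MPC = (5228.76 − 4893.96)/(6683 − 6218) = 334.8/465 = 0.72
a = 4893.96 − 0.72(6218) = 4893.96 − 4476.96 = 417
C = 417 + 0.72(1341) = 417 + 965.52 = 1382.52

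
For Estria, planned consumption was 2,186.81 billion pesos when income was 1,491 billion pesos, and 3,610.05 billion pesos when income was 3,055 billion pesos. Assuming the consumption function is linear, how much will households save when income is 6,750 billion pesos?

S = -222.5

MPC = (3610.05 − 2186.81)/(3055 − 1491) = 1423.24/1564 = 0.91
a = 2186.81 − 0.91(1491) = 2186.81 − 1356.81 = 830
C = 830 + 0.91(6750) = 6972.5
S = 6750 − 6972.5 = -222.5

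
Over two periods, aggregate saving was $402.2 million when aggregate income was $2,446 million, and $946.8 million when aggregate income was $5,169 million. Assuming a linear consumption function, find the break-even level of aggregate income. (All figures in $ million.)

MPS = ΔS/ΔY = (946.8 − 402.2)/(5169 − 2446) = 544.6/2723 = 0.2
MPC = 1 − MPS = 0.8
From S(2446) = 402.2: −a + 0.2(2446) = 402.2, so a = 489.2 − 402.2 = 87
Break-even (S = 0): Y = a/MPS = 87/0.2 = 435

Y = 435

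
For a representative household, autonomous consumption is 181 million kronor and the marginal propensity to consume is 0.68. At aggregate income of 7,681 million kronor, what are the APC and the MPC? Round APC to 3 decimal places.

MPC = 0.68 (the slope of the consumption function)
C = 181 + 0.68(7681) = 5404.08, so APC = 5404.08/7681 = 0.704

APC = 0.704; MPC = 0.68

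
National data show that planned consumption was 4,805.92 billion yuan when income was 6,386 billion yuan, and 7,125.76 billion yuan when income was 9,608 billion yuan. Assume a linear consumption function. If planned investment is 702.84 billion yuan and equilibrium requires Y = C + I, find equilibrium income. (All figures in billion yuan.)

MPC = (7125.76 − 4805.92)/(9608 − 6386) = 2319.84/3222 = 0.72
a = 4805.92 − 0.72(6386) = 208
Equilibrium: Y = 208 + 0.72Y + 702.84
0.28Y = 910.84, so Y = 910.84/0.28 = 3253

Y = 3253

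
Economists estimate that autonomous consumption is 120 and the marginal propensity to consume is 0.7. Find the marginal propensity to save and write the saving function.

MPS = 0.3; S = -120 + 0.3Y

MPS = 1 − MPC = 1 − 0.7 = 0.3
S = Y − C = -120 + 0.3Y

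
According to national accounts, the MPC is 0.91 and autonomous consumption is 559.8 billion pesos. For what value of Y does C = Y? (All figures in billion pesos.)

Y = 6220

At break-even, C = Y: 559.8 + 0.91Y = Y
0.09Y = 559.8, so Y = 559.8/0.09 = 6220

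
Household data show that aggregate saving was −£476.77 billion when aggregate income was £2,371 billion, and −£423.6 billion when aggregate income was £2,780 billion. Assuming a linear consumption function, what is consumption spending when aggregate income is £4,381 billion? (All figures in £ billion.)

C = 4596.47

MPS = ΔS/ΔY = (-423.6 − (-476.77))/(2780 − 2371) = 53.17/409 = 0.13
MPC = 1 − MPS = 0.87
Autonomous saving = -476.77 − 0.13(2371) = -785, so a = 785
C = 785 + 0.87(4381) = 785 + 3811.47 = 4596.47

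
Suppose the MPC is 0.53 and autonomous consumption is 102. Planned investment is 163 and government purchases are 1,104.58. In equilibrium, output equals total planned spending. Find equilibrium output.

Y = 2914

Y = C + I + G = 102 + 0.53Y + 163 + 1104.58
Y − 0.53Y = 1369.58
0.47Y = 1369.58, so Y = 1369.58/0.47 = 2914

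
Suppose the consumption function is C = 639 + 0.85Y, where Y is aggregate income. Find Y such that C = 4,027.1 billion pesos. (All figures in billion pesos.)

Y = 3986

639 + 0.85Y = 4027.1
0.85Y = 3388.1, so Y = 3388.1/0.85 = 3986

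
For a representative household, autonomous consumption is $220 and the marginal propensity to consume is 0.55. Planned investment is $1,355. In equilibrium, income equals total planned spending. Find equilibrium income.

Y = C + I = 220 + 0.55Y + 1355
Y − 0.55Y = 1575
0.45Y = 1575, so Y = 1575/0.45 = 3500

Y = 3500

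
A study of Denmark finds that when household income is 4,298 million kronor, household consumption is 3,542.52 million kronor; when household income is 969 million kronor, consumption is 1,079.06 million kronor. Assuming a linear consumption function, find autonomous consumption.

a = 362

MPC = ΔC/ΔY = (3542.52 − 1079.06)/(4298 − 969) = 2463.46/3329 = 0.74
a = C − MPC·Y = 1079.06 − 0.74(969) = 1079.06 − 717.06 = 362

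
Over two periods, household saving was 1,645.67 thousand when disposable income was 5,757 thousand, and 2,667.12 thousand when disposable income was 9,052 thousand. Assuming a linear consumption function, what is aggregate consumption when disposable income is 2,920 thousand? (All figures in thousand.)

C = 2153.8

MPS = ΔS/ΔY = (2667.12 − 1645.67)/(9052 − 5757) = 1021.45/3295 = 0.31
MPC = 1 − MPS = 0.69
Autonomous saving = 1645.67 − 0.31(5757) = -139, so a = 139
C = 139 + 0.69(2920) = 139 + 2014.8 = 2153.8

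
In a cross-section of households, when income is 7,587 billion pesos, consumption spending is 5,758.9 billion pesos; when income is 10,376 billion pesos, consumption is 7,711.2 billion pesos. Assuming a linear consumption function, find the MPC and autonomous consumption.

MPC = ΔC/ΔY = (7711.2 − 5758.9)/(10376 − 7587) = 1952.3/2789 = 0.7
a = C − MPC·Y = 5758.9 − 0.7(7587) = 5758.9 − 5310.9 = 448

MPC = 0.7; a = 448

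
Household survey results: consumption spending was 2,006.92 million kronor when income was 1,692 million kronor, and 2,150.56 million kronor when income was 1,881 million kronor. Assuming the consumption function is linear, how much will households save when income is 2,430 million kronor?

MPC = (2150.56 − 2006.92)/(1881 − 1692) = 143.64/189 = 0.76
a = 2006.92 − 0.76(1692) = 2006.92 − 1285.92 = 721
C = 721 + 0.76(2430) = 2567.8
S = 2430 − 2567.8 = -137.8

S = -137.8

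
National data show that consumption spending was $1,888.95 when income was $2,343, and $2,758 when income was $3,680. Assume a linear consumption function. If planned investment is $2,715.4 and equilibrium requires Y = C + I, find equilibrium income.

Y = 8804

MPC = (2758 − 1888.95)/(3680 − 2343) = 869.05/1337 = 0.65
a = 1888.95 − 0.65(2343) = 366
Equilibrium: Y = 366 + 0.65Y + 2715.4
0.35Y = 3081.4, so Y = 3081.4/0.35 = 8804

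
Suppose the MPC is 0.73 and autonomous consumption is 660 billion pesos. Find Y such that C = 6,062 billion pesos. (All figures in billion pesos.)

660 + 0.73Y = 6062
0.73Y = 5402, so Y = 5402/0.73 = 7400

Y = 7400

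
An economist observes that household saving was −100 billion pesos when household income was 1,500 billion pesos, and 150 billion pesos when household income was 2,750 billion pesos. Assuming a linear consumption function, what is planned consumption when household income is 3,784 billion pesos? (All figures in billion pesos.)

MPS = ΔS/ΔY = (150 − (-100))/(2750 − 1500) = 250/1250 = 0.2
MPC = 1 − MPS = 0.8
Autonomous saving = -100 − 0.2(1500) = -400, so a = 400
C = 400 + 0.8(3784) = 400 + 3027.2 = 3427.2

C = 3427.2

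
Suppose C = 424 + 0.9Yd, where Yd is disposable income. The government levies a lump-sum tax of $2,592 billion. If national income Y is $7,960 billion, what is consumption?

C = 5255.2

Yd = Y − T = 7960 − 2592 = 5368
C = 424 + 0.9(5368) = 424 + 4831.2 = 5255.2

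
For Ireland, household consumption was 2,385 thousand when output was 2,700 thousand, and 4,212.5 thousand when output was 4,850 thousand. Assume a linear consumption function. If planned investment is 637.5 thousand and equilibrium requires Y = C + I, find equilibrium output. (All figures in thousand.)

MPC = (4212.5 − 2385)/(4850 − 2700) = 1827.5/2150 = 0.85
a = 2385 − 0.85(2700) = 90
Equilibrium: Y = 90 + 0.85Y + 637.5
0.15Y = 727.5, so Y = 727.5/0.15 = 4850

Y = 4850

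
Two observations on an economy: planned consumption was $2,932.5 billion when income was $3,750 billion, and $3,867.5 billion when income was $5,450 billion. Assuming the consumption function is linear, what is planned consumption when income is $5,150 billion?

C = 3702.5

MPC = (3867.5 − 2932.5)/(5450 − 3750) = 935/1700 = 0.55
a = 2932.5 − 0.55(3750) = 2932.5 − 2062.5 = 870
C = 870 + 0.55(5150) = 870 + 2832.5 = 3702.5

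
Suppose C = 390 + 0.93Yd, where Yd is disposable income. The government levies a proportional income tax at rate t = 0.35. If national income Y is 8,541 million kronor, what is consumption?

Yd = (1 − 0.35)(8541) = 0.65(8541) = 5551.65
C = 390 + 0.93(5551.65) = 390 + 5163.0345 = 5553.0345

C = 5553.0345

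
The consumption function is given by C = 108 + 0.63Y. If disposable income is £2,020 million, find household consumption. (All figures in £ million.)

C = 108 + 0.63(2020) = 108 + 1272.6 = 1380.6

C = 1380.6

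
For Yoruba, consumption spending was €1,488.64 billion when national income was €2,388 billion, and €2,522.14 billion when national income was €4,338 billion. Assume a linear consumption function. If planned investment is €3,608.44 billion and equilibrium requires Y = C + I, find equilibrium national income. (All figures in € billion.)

MPC = (2522.14 − 1488.64)/(4338 − 2388) = 1033.5/1950 = 0.53
a = 1488.64 − 0.53(2388) = 223
Equilibrium: Y = 223 + 0.53Y + 3608.44
0.47Y = 3831.44, so Y = 3831.44/0.47 = 8152

Y = 8152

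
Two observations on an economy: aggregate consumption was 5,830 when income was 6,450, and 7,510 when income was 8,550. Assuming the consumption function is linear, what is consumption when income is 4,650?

MPC = (7510 − 5830)/(8550 − 6450) = 1680/2100 = 0.8
a = 5830 − 0.8(6450) = 5830 − 5160 = 670
C = 670 + 0.8(4650) = 670 + 3720 = 4390

C = 4390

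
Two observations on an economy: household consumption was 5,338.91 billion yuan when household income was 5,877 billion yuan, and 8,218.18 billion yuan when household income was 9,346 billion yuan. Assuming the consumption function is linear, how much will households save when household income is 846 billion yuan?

S = -317.18

MPC = (8218.18 − 5338.91)/(9346 − 5877) = 2879.27/3469 = 0.83
a = 5338.91 − 0.83(5877) = 5338.91 − 4877.91 = 461
C = 461 + 0.83(846) = 1163.18
S = 846 − 1163.18 = -317.18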